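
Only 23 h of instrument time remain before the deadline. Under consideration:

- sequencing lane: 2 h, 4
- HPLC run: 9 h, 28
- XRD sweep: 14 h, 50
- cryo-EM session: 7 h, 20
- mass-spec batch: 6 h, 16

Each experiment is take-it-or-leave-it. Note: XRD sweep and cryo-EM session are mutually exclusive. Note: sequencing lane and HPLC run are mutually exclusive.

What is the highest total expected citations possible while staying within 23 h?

78

Best packing: HPLC run + XRD sweep — 23 h, 78 total.
Next best is sequencing lane + XRD sweep + mass-spec batch at 70 (22 h) — short by 8.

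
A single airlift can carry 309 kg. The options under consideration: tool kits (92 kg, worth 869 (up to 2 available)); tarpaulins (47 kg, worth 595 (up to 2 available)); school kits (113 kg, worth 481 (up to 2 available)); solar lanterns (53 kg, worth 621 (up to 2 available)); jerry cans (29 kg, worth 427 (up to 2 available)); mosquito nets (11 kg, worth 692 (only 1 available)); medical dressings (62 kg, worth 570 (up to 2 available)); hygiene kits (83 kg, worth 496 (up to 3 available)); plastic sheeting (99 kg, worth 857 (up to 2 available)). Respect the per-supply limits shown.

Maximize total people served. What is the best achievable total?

The ratio heuristic lands on 2×tarpaulins + 2×solar lanterns + 2×jerry cans + mosquito nets (3978) but leaves 40 kg idle.
Dropping solar lanterns frees 53 kg; slotting in tool kits (92 kg) lifts the total to 4226 at 308 kg.

4226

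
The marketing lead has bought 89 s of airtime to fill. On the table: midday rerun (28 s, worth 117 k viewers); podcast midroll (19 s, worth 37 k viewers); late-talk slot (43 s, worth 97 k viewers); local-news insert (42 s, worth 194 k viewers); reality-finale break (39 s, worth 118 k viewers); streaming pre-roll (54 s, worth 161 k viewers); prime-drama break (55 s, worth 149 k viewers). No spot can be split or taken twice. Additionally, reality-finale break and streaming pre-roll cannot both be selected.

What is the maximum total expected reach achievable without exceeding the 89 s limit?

348

Best packing: midday rerun + podcast midroll + local-news insert — 89 s, 348 total.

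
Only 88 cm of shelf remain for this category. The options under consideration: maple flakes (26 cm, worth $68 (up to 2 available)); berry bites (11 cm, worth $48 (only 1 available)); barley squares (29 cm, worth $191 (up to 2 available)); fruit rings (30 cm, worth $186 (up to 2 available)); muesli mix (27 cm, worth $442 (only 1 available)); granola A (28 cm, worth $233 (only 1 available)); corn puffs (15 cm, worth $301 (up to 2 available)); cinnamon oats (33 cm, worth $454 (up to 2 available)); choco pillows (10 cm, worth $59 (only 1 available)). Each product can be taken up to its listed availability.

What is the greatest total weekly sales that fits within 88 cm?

Taking muesli mix + granola A + 2×corn puffs: 85 cm used, 1277 in weekly sales.

1277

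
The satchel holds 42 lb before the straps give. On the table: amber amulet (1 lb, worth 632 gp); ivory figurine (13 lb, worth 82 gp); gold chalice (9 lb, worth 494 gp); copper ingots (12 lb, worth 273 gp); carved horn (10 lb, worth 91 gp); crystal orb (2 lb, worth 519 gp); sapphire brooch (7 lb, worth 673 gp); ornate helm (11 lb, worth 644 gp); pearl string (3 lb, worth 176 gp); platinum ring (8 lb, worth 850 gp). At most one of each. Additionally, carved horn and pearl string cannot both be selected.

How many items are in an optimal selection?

7

Optimal total is 3988.
For example amber amulet + gold chalice + crystal orb + sapphire brooch + ornate helm + pearl string + platinum ring achieves it, using 41 lb.
Every optimal selection uses 7 items.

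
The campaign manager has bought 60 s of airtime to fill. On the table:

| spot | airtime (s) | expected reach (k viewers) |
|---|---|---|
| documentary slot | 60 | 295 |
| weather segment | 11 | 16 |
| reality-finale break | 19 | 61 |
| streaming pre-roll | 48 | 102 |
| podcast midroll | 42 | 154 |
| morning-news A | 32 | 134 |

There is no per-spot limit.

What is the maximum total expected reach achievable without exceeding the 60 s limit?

295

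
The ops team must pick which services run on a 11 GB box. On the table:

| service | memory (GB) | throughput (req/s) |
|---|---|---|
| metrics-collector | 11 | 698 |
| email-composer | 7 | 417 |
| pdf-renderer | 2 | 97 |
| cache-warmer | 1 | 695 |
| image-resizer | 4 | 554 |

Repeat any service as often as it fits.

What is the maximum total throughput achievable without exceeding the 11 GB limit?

Best packing: 11×cache-warmer — 11 GB, 7645 total.
No other feasible combination exceeds 7645.

7645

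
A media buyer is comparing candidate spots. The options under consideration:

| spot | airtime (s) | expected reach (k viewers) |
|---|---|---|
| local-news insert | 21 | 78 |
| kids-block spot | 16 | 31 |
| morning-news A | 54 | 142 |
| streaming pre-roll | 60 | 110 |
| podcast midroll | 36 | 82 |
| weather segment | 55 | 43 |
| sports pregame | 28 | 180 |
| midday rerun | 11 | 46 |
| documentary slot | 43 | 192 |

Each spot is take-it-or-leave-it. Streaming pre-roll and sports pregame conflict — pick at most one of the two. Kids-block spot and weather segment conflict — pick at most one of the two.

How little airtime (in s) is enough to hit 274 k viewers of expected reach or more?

Need the lightest bundle worth ≥ 274.
local-news insert + sports pregame + midday rerun reaches 304 using 60 s.
No combination under 60 s hits 274.

60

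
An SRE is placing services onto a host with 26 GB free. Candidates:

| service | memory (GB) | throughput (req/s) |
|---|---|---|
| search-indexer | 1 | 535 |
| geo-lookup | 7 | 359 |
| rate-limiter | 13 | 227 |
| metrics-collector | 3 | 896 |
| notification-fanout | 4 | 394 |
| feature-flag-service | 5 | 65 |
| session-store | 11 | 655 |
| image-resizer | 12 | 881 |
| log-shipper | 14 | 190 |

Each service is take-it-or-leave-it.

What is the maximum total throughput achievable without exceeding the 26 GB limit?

2839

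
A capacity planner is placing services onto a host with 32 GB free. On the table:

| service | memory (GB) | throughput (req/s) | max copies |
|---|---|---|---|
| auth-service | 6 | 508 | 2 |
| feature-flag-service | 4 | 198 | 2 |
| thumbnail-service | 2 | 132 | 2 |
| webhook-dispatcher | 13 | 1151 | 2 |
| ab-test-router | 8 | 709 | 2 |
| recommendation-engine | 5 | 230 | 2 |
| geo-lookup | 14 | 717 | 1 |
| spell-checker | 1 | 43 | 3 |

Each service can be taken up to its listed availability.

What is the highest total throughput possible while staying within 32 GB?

By throughput per GB: ab-test-router 88.62, webhook-dispatcher 88.54, auth-service 84.67 lead.
Greedy by ratio would take thumbnail-service + webhook-dispatcher + 2×ab-test-router + spell-checker: 32 GB used, total 2744.
But auth-service + 2×webhook-dispatcher fits in 32 GB and reaches 2810.
That's the maximum — no swap from here does better than 2810.

2810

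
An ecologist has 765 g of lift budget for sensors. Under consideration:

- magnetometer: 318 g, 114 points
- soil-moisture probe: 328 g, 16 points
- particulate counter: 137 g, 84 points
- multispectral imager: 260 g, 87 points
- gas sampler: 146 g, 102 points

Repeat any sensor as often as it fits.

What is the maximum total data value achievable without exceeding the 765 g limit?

510

By data value per g: gas sampler 0.70, particulate counter 0.61, magnetometer 0.36 lead.
Taking 5×gas sampler: 730 g used, 510 in data value.
Every other selection either busts 765 g or fails to beat 510.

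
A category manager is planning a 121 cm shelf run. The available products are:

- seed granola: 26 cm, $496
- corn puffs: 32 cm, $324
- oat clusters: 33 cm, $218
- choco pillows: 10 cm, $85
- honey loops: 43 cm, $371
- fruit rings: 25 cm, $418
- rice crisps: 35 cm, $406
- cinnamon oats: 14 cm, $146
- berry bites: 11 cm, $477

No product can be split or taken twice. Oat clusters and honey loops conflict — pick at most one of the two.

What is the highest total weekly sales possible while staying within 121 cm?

By weekly sales per cm: berry bites 43.36, seed granola 19.08, fruit rings 16.72 lead.
Seed granola + choco pillows + fruit rings + rice crisps + cinnamon oats + berry bites uses 121 of the 121 cm and totals 2028.
No other feasible combination exceeds 2028.

2028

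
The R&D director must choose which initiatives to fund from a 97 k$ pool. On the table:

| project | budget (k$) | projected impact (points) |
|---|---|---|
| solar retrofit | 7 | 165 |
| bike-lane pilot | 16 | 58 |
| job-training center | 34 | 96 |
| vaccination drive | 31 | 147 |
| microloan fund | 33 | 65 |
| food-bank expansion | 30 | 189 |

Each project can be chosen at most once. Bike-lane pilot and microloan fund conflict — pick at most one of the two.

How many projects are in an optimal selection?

The maximum projected impact within 97 k$ is 559.
solar retrofit + bike-lane pilot + vaccination drive + food-bank expansion hits 559 at 84 k$.
Any selection reaching 559 contains exactly 4 projects.

4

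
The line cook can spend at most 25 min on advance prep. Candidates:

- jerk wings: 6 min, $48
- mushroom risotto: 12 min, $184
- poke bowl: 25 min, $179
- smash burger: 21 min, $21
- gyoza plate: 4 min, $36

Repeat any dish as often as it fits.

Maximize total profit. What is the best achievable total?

368

By profit per min: mushroom risotto 15.33, gyoza plate 9.00, jerk wings 8.00, poke bowl 7.16 lead.
Taking 2×mushroom risotto: 24 min used, 368 in profit.
No other feasible combination exceeds 368.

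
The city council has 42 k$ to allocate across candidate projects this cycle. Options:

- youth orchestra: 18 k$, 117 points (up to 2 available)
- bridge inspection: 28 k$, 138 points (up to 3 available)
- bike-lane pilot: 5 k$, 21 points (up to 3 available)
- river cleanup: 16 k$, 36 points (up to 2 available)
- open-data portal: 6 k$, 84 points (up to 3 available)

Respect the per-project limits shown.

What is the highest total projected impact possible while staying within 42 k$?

390

Taking youth orchestra + bike-lane pilot + 3×open-data portal: 41 k$ used, 390 in projected impact.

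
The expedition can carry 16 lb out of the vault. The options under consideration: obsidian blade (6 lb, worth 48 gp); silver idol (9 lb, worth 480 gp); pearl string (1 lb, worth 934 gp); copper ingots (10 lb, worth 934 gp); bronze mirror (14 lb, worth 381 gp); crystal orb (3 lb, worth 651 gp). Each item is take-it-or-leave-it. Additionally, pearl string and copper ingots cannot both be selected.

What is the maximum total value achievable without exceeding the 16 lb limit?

2065

Best packing: silver idol + pearl string + crystal orb — 13 lb, 2065 total.
No other feasible combination exceeds 2065.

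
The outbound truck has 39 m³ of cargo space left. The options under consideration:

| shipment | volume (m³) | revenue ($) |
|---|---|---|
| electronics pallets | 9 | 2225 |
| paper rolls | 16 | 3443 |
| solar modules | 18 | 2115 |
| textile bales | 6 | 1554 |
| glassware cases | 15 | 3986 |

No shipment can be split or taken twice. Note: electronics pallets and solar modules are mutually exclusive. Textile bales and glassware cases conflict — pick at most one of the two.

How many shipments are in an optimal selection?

Optimal total is 7429.
For example paper rolls + glassware cases achieves it, using 31 m³.
Any selection reaching 7429 contains exactly 2 shipments.

2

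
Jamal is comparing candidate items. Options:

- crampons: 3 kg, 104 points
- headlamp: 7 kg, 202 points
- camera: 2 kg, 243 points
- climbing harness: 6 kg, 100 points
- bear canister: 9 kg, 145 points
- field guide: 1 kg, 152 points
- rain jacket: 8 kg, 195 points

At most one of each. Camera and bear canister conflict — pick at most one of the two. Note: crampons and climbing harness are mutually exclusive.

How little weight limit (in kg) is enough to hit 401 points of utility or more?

6

Need the lightest bundle worth ≥ 401.
crampons + camera + field guide: 499 utility at 6 kg.
Below 6 kg the best achievable stays under 401.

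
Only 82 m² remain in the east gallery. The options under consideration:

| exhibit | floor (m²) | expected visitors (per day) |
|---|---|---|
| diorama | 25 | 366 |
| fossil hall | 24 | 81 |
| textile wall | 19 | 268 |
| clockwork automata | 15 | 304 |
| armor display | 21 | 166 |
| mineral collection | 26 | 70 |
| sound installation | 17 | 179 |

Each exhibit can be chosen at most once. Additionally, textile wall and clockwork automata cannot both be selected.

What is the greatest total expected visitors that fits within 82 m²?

By expected visitors per m²: clockwork automata 20.27, diorama 14.64, textile wall 14.11, sound installation 10.53 lead.
Best packing: diorama + clockwork automata + armor display + sound installation — 78 m², 1015 total.
That's the maximum — no feasible swap from here does better than 1015.

1015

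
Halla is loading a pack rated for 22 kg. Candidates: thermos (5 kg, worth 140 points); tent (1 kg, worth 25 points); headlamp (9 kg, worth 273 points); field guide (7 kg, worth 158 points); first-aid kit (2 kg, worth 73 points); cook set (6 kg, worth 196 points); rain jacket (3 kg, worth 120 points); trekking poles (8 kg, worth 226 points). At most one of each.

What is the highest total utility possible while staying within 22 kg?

Ranking by ratio (utility/kg): rain jacket 40.00, first-aid kit 36.50, cook set 32.67, headlamp 30.33.
A density-first pass picks tent + headlamp + first-aid kit + cook set + rain jacket — 687 at 21 kg.
Replace tent and cook set with trekking poles: the trade gains 5 net, giving 692 at 22 kg.

692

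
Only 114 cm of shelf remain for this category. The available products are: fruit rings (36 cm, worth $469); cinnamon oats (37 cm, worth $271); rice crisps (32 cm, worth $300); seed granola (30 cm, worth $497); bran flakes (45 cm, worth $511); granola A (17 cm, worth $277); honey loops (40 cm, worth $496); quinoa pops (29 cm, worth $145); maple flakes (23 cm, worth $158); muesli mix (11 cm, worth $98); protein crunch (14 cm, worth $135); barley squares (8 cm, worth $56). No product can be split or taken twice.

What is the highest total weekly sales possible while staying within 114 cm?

1518

A density-first pass picks fruit rings + seed granola + granola A + muesli mix + protein crunch — 1476 at 108 cm.
Using the slack differently, fruit rings + seed granola + honey loops + barley squares comes to 1518 at 114 cm.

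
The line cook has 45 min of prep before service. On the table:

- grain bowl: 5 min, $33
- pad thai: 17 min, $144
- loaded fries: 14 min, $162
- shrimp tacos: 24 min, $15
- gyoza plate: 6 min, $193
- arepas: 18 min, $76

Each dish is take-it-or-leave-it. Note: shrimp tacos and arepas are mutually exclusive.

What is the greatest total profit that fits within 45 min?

532

The ratio ordering already packs tightly: grain bowl + pad thai + loaded fries + gyoza plate, 42 min, 532.
Runner-up pad thai + loaded fries + gyoza plate tops out at 499.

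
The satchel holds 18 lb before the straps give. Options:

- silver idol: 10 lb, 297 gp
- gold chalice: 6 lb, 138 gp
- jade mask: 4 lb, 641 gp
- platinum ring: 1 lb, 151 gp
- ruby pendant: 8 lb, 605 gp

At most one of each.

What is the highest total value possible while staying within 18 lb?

Best packing: jade mask + platinum ring + ruby pendant — 13 lb, 1397 total.

1397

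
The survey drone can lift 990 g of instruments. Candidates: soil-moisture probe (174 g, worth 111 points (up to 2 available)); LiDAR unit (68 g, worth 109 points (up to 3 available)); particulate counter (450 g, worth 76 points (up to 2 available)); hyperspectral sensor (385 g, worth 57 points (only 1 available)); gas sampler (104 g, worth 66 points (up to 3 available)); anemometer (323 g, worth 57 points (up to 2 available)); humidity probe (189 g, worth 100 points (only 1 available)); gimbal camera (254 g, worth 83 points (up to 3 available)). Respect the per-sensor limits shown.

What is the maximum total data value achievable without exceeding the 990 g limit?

781

The ratio heuristic lands on 2×soil-moisture probe + 3×LiDAR unit + 3×gas sampler (747) but leaves 126 g idle.
Dropping gas sampler frees 104 g; slotting in humidity probe (189 g) lifts the total to 781 at 949 g.
Every other selection either busts 990 g or exceeds an availability limit or fails to beat 781.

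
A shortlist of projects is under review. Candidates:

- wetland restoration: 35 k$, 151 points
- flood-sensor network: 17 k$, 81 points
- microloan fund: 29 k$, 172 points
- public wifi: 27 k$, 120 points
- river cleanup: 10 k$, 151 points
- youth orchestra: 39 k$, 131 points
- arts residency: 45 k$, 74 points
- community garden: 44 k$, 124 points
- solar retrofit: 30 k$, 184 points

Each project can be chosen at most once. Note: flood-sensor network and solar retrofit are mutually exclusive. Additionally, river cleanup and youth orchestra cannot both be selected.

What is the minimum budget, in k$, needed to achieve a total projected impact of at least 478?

Minimise k$ subject to total projected impact ≥ 478.
microloan fund + river cleanup + solar retrofit: 507 projected impact at 69 k$.
Any bundle with less than 69 k$ falls short of 478.

69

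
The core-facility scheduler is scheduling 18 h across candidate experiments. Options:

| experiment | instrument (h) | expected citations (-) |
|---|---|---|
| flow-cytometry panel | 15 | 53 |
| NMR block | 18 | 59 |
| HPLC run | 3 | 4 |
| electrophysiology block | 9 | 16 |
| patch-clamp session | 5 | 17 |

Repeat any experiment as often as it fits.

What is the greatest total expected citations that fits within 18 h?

59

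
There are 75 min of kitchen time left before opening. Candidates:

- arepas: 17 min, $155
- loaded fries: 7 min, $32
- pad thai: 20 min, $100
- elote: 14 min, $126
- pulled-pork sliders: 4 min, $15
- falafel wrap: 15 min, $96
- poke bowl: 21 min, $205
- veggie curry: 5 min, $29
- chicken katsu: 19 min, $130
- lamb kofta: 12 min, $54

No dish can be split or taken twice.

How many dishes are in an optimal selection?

5

The maximum profit within 75 min is 631.
One optimal bundle: arepas + elote + pulled-pork sliders + poke bowl + chicken katsu (75 min).
Any selection reaching 631 contains exactly 5 dishes.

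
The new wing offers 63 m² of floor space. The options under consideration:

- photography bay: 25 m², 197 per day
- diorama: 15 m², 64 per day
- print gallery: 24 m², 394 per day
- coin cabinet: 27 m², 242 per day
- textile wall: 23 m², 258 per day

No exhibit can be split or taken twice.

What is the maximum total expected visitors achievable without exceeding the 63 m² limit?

716

Best packing: diorama + print gallery + textile wall — 62 m², 716 total.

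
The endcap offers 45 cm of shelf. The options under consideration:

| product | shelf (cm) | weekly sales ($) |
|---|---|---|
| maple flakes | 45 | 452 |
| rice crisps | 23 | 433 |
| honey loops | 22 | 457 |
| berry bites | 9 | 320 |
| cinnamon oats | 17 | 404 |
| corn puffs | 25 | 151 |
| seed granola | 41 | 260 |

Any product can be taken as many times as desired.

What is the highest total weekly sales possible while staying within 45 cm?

1600

Density check — berry bites 35.56, cinnamon oats 23.76, honey loops 20.77, rice crisps 18.83 are the best per cm.
The ratio ordering already packs tightly: 5×berry bites, 45 cm, 1600.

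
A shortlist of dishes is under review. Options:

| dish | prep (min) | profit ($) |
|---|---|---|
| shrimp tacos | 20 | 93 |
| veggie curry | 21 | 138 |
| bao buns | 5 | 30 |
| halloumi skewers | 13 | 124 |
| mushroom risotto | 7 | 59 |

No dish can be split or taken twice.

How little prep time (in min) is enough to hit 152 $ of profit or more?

Need the lightest bundle worth ≥ 152.
bao buns + halloumi skewers reaches 154 using 18 min.
No combination under 18 min hits 152.

18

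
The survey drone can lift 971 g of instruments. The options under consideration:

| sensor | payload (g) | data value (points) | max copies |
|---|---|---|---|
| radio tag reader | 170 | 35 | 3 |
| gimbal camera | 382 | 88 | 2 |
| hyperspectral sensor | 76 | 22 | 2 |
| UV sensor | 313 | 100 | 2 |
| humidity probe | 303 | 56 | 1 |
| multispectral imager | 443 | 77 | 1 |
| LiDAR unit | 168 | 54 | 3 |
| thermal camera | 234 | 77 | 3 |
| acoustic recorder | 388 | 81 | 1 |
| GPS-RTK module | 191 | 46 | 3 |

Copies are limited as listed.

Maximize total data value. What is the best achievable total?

The ratio heuristic lands on hyperspectral sensor + LiDAR unit + 3×thermal camera (307) but leaves 25 g idle.
Replace hyperspectral sensor and thermal camera with UV sensor: the trade gains 1 net, giving 308 at 949 g.

308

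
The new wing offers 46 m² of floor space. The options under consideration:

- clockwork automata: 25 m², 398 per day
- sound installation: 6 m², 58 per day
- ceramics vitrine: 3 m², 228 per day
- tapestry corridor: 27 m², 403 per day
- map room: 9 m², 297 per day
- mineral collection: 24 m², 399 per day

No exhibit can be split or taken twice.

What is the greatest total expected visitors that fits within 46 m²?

986

By expected visitors per m²: ceramics vitrine 76.00, map room 33.00, mineral collection 16.62 lead.
Greedy by ratio would take sound installation + ceramics vitrine + map room + mineral collection: 42 m² used, total 982.
Dropping mineral collection frees 24 m²; slotting in tapestry corridor (27 m²) lifts the total to 986 at 45 m².
Every other selection either busts 46 m² or fails to beat 986.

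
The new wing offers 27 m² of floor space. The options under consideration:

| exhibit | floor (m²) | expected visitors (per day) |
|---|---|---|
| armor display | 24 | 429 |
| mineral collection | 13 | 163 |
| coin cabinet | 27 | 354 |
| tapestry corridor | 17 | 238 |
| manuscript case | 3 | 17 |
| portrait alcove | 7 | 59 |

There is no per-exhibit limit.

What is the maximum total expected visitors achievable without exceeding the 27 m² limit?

446

Ranking by ratio (expected visitors/m²): armor display 17.88, tapestry corridor 14.00, coin cabinet 13.11.
Best packing: armor display + manuscript case — 27 m², 446 total.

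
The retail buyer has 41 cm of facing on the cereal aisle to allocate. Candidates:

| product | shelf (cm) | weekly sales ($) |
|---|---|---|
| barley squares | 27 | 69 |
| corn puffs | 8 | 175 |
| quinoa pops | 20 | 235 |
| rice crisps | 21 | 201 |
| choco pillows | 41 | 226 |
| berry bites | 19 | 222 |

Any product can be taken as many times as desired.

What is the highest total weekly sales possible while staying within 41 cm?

875

By weekly sales per cm: corn puffs 21.88, quinoa pops 11.75, berry bites 11.68 lead.
Taking 5×corn puffs: 40 cm used, 875 in weekly sales.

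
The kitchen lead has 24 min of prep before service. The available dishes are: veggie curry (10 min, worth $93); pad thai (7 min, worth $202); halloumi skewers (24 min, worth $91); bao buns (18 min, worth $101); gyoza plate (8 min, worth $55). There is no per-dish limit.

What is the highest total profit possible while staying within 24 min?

606

Density check — pad thai 28.86, veggie curry 9.30, gyoza plate 6.88, bao buns 5.61 are the best per min.
Taking 3×pad thai: 21 min used, 606 in profit.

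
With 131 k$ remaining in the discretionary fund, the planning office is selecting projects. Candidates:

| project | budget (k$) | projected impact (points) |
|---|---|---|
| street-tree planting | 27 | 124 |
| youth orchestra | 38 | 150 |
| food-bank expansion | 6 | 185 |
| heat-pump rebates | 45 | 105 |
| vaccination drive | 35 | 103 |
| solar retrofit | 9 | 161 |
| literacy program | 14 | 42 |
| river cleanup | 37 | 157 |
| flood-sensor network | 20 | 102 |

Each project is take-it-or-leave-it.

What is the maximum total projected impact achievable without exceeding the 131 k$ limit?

819

The ratio heuristic lands on street-tree planting + food-bank expansion + solar retrofit + literacy program + river cleanup + flood-sensor network (771) but leaves 18 k$ idle.
Replace flood-sensor network with youth orchestra: the trade gains 48 net, giving 819 at 131 k$.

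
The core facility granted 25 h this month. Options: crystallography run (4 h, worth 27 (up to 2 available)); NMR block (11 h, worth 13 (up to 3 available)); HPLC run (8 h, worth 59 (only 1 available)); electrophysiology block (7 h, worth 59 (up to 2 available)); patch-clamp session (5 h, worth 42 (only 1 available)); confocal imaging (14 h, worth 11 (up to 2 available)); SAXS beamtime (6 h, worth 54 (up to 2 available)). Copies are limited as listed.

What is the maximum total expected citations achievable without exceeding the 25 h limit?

214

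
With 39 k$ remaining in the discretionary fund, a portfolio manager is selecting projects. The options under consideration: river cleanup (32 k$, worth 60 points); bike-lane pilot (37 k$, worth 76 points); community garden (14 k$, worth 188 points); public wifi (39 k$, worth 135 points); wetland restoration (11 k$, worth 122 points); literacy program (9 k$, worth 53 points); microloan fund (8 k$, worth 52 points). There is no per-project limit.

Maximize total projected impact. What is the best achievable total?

498

Best packing: 2×community garden + wetland restoration — 39 k$, 498 total.
That's the maximum — no swap from here does better than 498.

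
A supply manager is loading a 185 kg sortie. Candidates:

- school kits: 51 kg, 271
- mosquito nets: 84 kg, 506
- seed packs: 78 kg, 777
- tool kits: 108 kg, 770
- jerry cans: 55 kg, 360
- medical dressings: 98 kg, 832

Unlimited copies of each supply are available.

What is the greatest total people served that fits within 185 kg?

1609

Greedy by ratio would take 2×seed packs: 156 kg used, total 1554.
Dropping seed packs frees 78 kg; slotting in medical dressings (98 kg) lifts the total to 1609 at 176 kg.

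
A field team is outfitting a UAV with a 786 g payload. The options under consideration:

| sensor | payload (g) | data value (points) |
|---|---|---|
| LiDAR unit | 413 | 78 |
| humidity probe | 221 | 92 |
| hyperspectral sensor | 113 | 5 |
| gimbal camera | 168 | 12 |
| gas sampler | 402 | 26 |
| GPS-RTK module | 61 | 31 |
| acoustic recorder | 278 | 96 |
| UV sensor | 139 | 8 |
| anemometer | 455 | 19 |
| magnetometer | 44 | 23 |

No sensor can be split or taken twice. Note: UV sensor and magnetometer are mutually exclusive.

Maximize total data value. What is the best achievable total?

254

By data value per g: magnetometer 0.52, GPS-RTK module 0.51, humidity probe 0.42 lead.
Humidity probe + gimbal camera + GPS-RTK module + acoustic recorder + magnetometer uses 772 of the 786 g and totals 254.
An exhaustive check of the 1024 subsets confirms 254.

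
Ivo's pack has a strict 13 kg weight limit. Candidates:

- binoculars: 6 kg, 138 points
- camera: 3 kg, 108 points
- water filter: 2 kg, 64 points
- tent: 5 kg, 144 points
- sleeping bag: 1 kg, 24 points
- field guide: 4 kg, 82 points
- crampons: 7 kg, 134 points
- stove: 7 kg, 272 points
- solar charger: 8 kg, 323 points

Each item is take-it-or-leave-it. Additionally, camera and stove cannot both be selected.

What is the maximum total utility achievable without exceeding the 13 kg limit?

Density check — solar charger 40.38, stove 38.86, camera 36.00, water filter 32.00 are the best per kg.
Taking camera + water filter + solar charger: 13 kg used, 495 in utility.
Nothing else feasible within 13 kg beats 495.

495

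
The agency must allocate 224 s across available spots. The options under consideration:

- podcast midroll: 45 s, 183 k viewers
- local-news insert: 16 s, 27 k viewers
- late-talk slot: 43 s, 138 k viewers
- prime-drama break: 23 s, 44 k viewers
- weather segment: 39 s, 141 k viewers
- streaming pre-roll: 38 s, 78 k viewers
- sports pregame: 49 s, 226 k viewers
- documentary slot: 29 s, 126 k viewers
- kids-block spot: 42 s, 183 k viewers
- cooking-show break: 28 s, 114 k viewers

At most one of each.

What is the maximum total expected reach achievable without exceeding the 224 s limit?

Density check — sports pregame 4.61, kids-block spot 4.36, documentary slot 4.34 are the best per s.
Filling by ratio: podcast midroll + prime-drama break + sports pregame + documentary slot + kids-block spot + cooking-show break for 876, with 8 s left unused.
Replace prime-drama break and cooking-show break with local-news insert + weather segment: the trade gains 10 net, giving 886 at 220 s.
Runner-up podcast midroll + local-news insert + late-talk slot + sports pregame + documentary slot + kids-block spot tops out at 883.

886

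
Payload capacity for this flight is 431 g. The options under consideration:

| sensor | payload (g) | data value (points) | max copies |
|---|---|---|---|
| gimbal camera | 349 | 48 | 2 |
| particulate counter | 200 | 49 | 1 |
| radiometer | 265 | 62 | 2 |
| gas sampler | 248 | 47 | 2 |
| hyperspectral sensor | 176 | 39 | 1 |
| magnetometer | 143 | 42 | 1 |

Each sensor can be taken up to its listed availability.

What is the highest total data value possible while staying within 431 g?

A density-first pass picks particulate counter + magnetometer — 91 at 343 g.
The 200 g tied up in particulate counter is better spent on radiometer — total rises to 104 (408 g).
Nothing else within 431 g beats 104.

104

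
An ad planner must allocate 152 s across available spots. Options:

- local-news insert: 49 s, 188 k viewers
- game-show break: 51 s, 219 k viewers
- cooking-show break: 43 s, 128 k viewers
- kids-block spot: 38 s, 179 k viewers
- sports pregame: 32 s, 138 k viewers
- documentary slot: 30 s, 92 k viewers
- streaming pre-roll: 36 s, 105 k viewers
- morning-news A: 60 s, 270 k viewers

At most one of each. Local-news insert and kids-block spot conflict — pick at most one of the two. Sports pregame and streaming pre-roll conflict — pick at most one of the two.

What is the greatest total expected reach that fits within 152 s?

668

Filling by ratio: kids-block spot + sports pregame + morning-news A for 587, with 22 s left unused.
Replace sports pregame with game-show break: the trade gains 81 net, giving 668 at 149 s.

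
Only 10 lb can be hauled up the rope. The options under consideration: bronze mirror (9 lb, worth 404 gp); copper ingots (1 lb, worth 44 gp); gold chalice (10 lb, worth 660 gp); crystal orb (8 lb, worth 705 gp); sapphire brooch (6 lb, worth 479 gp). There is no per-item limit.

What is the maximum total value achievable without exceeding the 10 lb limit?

Density check — crystal orb 88.12, sapphire brooch 79.83, gold chalice 66.00, bronze mirror 44.89 are the best per lb.
Taking 2×copper ingots + crystal orb: 10 lb used, 793 in value.

793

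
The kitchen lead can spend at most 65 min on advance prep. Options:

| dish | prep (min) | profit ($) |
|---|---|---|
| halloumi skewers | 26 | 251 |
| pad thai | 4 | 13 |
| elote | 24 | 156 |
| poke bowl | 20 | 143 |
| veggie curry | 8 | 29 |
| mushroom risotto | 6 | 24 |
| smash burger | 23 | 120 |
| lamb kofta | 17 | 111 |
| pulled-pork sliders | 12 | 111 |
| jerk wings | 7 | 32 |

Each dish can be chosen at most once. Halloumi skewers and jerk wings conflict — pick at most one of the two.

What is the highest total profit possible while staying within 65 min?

529

By profit per min: halloumi skewers 9.65, pulled-pork sliders 9.25, poke bowl 7.15 lead.
Best packing: halloumi skewers + poke bowl + mushroom risotto + pulled-pork sliders — 64 min, 529 total.
The closest alternative, halloumi skewers + elote + pulled-pork sliders, reaches only 518.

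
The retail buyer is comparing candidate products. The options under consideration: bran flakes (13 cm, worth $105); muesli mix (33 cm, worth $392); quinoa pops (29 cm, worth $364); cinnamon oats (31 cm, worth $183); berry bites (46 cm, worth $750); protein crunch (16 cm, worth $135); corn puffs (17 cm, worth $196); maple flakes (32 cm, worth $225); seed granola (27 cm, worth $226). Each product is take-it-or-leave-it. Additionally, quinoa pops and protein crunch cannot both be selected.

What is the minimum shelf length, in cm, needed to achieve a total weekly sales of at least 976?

73

Look for the lowest-shelf combination reaching 976.
berry bites + seed granola: 976 weekly sales at 73 cm.
Below 73 cm the best achievable stays under 976.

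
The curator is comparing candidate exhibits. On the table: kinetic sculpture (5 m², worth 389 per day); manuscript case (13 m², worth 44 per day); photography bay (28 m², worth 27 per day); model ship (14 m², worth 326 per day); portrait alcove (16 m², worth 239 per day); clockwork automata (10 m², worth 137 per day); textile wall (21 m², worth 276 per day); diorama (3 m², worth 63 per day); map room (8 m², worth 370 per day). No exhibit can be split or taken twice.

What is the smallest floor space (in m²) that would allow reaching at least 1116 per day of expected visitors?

Look for the lowest-floor combination reaching 1116.
kinetic sculpture + model ship + diorama + map room reaches 1148 using 30 m².
Below 30 m² the best achievable stays under 1116.

30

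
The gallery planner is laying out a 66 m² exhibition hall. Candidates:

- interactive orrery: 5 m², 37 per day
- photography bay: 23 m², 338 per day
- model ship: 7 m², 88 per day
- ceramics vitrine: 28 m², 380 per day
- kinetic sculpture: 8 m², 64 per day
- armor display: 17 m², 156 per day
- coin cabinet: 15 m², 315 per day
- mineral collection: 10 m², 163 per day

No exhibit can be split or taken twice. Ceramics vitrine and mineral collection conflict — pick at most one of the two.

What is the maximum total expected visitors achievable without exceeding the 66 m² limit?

Ranking by ratio (expected visitors/m²): coin cabinet 21.00, mineral collection 16.30, photography bay 14.70, ceramics vitrine 13.57.
The ratio heuristic lands on photography bay + model ship + kinetic sculpture + coin cabinet + mineral collection (968) but leaves 3 m² idle.
The 25 m² tied up in model ship and kinetic sculpture and mineral collection is better spent on ceramics vitrine — total rises to 1033 (66 m²).
No other feasible combination exceeds 1033.

1033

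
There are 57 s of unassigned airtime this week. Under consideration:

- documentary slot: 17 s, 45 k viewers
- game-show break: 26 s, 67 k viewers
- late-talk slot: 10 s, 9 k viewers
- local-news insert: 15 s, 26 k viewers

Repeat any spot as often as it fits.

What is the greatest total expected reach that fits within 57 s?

Taking 3×documentary slot: 51 s used, 135 in expected reach.
The spare 6 s is too small for any remaining spot, and no exchange beats 135.

135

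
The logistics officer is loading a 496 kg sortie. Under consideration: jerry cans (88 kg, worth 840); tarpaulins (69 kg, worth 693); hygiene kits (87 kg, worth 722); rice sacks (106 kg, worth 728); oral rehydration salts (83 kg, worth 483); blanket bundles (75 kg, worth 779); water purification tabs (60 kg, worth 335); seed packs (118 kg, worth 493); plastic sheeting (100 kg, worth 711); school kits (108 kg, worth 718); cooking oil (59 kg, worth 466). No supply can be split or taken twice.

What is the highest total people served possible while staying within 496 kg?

A density-first pass picks jerry cans + tarpaulins + hygiene kits + blanket bundles + plastic sheeting + cooking oil — 4211 at 478 kg.
The 100 kg tied up in plastic sheeting is better spent on rice sacks — total rises to 4228 (484 kg).
The closest alternative, jerry cans + tarpaulins + hygiene kits + blanket bundles + school kits + cooking oil, reaches only 4218.

4228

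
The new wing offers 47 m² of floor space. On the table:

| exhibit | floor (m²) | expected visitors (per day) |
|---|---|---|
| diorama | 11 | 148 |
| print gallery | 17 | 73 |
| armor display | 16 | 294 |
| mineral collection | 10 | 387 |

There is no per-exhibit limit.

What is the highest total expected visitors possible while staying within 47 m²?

Ranking by ratio (expected visitors/m²): mineral collection 38.70, armor display 18.38, diorama 13.45.
4×mineral collection uses 40 of the 47 m² and totals 1548.
The spare 7 m² is too small for any remaining exhibit, and no exchange beats 1548.

1548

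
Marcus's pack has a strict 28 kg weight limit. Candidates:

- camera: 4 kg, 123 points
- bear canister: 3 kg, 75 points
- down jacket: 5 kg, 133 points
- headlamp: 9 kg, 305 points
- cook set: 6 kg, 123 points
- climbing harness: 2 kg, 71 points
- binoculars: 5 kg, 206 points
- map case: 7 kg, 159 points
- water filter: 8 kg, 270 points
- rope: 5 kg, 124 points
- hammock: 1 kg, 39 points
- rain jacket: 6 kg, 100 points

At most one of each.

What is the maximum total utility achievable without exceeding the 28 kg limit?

975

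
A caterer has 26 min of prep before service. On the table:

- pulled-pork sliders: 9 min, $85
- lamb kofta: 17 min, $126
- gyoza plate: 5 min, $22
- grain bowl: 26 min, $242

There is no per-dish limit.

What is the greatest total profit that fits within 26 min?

242

Taking the top-ratio dishes first gives 2×pulled-pork sliders + gyoza plate for 192 (23 min).
The 23 min tied up in 2×pulled-pork sliders and gyoza plate is better spent on grain bowl — total rises to 242 (26 min).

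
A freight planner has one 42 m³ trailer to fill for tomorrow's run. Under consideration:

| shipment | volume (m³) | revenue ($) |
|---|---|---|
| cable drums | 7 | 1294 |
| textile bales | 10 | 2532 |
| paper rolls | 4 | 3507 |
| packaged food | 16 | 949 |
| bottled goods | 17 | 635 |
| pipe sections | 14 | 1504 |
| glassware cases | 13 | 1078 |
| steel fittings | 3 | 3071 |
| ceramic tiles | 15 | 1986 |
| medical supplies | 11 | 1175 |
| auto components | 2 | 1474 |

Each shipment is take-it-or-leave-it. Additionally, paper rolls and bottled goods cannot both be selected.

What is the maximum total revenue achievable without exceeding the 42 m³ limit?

By revenue per m³: steel fittings 1023.67, paper rolls 876.75, auto components 737.00 lead.
Taking cable drums + textile bales + paper rolls + steel fittings + ceramic tiles + auto components: 41 m³ used, 13864 in revenue.

13864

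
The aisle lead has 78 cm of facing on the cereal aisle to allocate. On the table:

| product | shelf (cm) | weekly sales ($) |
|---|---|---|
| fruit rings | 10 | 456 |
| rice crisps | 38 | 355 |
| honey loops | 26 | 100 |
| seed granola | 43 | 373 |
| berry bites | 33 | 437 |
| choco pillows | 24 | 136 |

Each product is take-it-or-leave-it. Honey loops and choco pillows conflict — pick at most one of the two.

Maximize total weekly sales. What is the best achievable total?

The ratio ordering already packs tightly: fruit rings + berry bites + choco pillows, 67 cm, 1029.
Runner-up fruit rings + honey loops + berry bites tops out at 993.

1029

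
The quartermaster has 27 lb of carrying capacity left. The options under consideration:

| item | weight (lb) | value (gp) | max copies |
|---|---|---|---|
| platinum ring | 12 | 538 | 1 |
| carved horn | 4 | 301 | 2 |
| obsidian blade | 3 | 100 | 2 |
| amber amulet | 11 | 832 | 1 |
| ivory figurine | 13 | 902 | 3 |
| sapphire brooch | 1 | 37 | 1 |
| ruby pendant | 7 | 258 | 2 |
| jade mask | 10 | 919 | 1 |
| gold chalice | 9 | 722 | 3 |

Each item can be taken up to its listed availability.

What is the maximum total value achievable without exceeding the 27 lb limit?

2243

2×carved horn + jade mask + gold chalice uses 27 of the 27 lb and totals 2243.
Every other selection either busts 27 lb or exceeds an availability limit or fails to beat 2243.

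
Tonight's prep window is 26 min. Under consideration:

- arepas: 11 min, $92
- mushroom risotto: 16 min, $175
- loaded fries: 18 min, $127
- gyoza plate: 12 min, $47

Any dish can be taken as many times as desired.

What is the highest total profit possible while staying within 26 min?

184

Density check — mushroom risotto 10.94, arepas 8.36, loaded fries 7.06 are the best per min.
Filling by ratio: mushroom risotto for 175, with 10 min left unused.
The 16 min tied up in mushroom risotto is better spent on 2×arepas — total rises to 184 (22 min).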